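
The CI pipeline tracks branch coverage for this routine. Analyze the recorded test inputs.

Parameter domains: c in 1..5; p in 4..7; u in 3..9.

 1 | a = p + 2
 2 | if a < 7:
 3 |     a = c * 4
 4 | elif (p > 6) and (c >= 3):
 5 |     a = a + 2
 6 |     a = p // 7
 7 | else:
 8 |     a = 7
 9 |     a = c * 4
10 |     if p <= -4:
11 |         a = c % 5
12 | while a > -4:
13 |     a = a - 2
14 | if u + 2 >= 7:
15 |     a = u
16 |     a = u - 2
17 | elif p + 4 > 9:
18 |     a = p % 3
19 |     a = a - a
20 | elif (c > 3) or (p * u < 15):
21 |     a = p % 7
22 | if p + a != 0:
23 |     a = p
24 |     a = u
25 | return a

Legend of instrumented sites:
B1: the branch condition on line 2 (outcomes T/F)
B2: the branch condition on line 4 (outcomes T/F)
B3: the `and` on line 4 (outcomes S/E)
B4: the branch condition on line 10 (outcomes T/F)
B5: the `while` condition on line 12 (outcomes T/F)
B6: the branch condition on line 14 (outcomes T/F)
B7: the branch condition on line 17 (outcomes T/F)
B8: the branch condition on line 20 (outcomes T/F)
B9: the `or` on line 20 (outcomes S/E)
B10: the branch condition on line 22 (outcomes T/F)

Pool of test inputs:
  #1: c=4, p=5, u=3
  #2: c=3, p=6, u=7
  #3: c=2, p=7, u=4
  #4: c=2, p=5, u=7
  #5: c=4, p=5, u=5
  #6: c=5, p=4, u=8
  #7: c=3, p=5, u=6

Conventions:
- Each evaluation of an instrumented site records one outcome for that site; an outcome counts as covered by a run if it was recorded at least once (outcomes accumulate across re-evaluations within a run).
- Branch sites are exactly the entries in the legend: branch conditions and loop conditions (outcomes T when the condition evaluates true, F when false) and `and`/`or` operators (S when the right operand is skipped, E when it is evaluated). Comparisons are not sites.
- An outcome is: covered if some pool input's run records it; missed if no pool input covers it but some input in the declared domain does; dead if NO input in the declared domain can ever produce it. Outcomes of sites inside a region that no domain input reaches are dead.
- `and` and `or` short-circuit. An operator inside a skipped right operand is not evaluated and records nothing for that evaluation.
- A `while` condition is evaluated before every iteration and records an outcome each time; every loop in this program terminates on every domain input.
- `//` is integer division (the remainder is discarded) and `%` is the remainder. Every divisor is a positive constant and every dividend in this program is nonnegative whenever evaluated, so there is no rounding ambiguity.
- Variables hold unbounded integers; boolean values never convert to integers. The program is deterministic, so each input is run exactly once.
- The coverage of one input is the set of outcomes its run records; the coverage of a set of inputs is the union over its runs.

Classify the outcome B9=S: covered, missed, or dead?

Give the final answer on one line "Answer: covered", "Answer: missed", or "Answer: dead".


B9=S is recorded by pool input(s) 1 -> covered
Answer: covered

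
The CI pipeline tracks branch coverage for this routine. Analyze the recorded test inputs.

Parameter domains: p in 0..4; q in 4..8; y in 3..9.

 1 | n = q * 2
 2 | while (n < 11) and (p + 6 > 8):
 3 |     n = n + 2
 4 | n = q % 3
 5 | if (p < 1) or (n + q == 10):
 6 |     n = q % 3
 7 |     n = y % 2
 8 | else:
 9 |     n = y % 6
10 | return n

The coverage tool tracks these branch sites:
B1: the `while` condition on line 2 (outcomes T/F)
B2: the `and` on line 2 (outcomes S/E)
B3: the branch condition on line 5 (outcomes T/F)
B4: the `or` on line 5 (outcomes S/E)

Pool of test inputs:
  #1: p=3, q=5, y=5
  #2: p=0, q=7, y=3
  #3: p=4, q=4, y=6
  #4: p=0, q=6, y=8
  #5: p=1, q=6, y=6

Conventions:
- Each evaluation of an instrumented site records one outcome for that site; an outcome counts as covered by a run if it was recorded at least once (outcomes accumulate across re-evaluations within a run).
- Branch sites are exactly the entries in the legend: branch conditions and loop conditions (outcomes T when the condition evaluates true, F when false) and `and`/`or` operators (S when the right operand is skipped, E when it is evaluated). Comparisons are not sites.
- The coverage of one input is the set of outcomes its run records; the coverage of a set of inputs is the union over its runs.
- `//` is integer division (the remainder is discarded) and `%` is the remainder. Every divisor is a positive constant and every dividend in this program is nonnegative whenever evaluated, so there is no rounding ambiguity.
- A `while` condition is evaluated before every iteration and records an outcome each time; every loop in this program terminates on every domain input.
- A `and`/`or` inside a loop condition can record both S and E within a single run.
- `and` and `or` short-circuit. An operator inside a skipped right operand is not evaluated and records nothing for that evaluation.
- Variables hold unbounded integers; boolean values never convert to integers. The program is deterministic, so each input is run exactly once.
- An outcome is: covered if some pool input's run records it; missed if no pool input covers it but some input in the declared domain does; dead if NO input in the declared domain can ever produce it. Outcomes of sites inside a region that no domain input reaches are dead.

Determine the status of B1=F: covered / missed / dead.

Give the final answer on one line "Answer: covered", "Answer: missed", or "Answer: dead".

B1=F is recorded by pool input(s) 1, 2, 3, 4, 5 -> covered

Answer: covered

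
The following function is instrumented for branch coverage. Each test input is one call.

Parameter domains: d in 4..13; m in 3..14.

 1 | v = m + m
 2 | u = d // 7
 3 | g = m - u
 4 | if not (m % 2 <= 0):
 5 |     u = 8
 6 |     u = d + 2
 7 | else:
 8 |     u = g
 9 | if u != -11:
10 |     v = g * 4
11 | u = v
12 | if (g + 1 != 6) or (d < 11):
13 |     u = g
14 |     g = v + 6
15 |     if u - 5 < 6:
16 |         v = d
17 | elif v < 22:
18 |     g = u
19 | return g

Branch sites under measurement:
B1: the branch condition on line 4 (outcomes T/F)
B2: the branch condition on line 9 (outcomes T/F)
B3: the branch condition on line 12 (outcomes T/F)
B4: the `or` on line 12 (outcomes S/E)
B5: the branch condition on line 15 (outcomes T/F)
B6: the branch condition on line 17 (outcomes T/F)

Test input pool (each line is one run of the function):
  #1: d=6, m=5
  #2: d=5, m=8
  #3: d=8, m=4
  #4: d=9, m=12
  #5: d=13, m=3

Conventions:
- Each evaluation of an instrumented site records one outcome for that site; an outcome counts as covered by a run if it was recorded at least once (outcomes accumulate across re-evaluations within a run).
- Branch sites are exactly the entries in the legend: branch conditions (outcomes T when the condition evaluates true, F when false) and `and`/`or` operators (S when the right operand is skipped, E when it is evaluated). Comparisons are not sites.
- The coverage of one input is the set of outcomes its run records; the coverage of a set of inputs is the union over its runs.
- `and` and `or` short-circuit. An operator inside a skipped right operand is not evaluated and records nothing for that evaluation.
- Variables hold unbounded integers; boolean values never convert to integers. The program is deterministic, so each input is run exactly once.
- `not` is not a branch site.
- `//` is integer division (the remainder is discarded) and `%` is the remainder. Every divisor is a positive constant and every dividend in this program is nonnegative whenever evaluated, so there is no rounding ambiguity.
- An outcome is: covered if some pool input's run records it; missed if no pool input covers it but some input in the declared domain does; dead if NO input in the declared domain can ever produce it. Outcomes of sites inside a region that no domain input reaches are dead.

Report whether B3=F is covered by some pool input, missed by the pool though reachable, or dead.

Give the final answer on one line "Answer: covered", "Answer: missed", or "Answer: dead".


no pool input records B3=F
but domain input (d=11, m=6) does record it -> reachable, so missed
Answer: missed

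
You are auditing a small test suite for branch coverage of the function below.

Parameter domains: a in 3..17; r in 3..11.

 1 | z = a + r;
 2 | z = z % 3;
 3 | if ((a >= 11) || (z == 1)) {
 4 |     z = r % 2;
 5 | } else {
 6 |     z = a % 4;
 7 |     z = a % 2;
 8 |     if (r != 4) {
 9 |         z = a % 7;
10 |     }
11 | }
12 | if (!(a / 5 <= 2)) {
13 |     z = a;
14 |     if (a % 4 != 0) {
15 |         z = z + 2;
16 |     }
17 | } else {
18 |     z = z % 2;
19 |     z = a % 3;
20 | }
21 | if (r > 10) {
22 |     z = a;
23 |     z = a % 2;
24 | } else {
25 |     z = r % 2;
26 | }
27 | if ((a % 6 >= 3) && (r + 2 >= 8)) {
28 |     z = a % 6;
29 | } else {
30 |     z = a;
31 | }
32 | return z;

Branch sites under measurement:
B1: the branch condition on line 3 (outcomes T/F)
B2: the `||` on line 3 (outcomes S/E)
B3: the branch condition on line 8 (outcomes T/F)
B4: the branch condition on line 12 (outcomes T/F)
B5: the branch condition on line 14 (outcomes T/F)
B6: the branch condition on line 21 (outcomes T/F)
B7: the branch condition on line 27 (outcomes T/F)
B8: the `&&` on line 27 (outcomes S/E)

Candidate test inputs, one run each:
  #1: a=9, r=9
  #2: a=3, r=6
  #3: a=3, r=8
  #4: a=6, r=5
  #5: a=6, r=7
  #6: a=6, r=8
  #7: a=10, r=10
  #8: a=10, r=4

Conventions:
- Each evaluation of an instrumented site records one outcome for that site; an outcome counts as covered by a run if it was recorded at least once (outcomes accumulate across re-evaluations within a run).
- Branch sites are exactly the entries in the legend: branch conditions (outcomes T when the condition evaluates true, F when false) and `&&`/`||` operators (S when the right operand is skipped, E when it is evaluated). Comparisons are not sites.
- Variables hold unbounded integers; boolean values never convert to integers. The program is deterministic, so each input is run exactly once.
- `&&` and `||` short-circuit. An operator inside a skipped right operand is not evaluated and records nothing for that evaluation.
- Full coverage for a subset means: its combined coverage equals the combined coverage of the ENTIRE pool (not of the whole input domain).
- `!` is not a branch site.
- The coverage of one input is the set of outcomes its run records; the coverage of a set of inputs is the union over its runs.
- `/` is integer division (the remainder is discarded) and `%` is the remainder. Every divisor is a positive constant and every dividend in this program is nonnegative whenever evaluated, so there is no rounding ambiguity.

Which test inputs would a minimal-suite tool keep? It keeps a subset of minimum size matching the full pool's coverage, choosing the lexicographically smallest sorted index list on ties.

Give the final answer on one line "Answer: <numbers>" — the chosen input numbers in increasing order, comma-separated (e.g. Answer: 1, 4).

#1 (a=9, r=9) -> covered: B1=F, B2=E, B3=T, B4=F, B6=F, B7=T, B8=E
#2 (a=3, r=6) -> covered: B1=F, B2=E, B3=T, B4=F, B6=F, B7=T, B8=E
#3 (a=3, r=8) -> covered: B1=F, B2=E, B3=T, B4=F, B6=F, B7=T, B8=E
#4 (a=6, r=5) -> covered: B1=F, B2=E, B3=T, B4=F, B6=F, B7=F, B8=S
#5 (a=6, r=7) -> covered: B1=T, B2=E, B4=F, B6=F, B7=F, B8=S
#6 (a=6, r=8) -> covered: B1=F, B2=E, B3=T, B4=F, B6=F, B7=F, B8=S
#7 (a=10, r=10) -> covered: B1=F, B2=E, B3=T, B4=F, B6=F, B7=T, B8=E
#8 (a=10, r=4) -> covered: B1=F, B2=E, B3=F, B4=F, B6=F, B7=F, B8=E
the full pool covers 11 outcomes: B1=T, B1=F, B2=E, B3=T, B3=F, B4=F, B6=F, B7=T, B7=F, B8=S, B8=E
checked all size-1 subsets: none covers 11 outcomes (max 7/11)
checked all size-2 subsets: none covers 11 outcomes (max 10/11)
inputs {1, 5, 8} (size 3) cover everything; no size-3 subset with a lexicographically smaller index list covers all 11

Answer: 1, 5, 8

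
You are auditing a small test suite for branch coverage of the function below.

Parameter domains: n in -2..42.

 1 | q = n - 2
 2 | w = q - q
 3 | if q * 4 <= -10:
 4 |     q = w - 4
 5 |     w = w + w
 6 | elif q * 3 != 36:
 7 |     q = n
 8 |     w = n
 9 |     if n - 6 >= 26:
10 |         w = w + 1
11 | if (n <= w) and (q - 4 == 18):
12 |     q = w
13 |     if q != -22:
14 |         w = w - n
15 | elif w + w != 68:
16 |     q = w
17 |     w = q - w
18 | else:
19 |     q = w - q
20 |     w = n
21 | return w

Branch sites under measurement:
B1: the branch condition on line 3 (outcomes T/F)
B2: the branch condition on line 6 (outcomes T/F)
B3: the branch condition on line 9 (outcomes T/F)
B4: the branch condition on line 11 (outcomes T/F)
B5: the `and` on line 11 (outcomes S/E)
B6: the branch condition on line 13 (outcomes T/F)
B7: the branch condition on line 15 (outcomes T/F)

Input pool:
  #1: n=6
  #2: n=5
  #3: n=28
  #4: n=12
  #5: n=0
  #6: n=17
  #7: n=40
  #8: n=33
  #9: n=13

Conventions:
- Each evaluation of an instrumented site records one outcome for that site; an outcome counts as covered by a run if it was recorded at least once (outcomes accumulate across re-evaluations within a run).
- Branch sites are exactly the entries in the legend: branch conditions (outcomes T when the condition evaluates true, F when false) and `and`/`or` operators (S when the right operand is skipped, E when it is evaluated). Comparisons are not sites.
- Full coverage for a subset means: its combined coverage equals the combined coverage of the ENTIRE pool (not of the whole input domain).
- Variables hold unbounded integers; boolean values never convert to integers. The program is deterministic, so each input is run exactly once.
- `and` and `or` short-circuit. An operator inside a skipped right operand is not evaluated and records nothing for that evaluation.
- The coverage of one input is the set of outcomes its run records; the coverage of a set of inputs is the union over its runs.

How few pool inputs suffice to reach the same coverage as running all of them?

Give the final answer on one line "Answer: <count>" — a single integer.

input #1 (n=6): events B1->F, B2->T, B3->F, B5->E, B4->F, B7->T; covers B1=F, B2=T, B3=F, B4=F, B5=E, B7=T
input #2 (n=5): events B1->F, B2->T, B3->F, B5->E, B4->F, B7->T; covers B1=F, B2=T, B3=F, B4=F, B5=E, B7=T
input #3 (n=28): events B1->F, B2->T, B3->F, B5->E, B4->F, B7->T; covers B1=F, B2=T, B3=F, B4=F, B5=E, B7=T
input #4 (n=12): events B1->F, B2->T, B3->F, B5->E, B4->F, B7->T; covers B1=F, B2=T, B3=F, B4=F, B5=E, B7=T
input #5 (n=0): events B1->F, B2->T, B3->F, B5->E, B4->F, B7->T; covers B1=F, B2=T, B3=F, B4=F, B5=E, B7=T
input #6 (n=17): events B1->F, B2->T, B3->F, B5->E, B4->F, B7->T; covers B1=F, B2=T, B3=F, B4=F, B5=E, B7=T
input #7 (n=40): events B1->F, B2->T, B3->T, B5->E, B4->F, B7->T; covers B1=F, B2=T, B3=T, B4=F, B5=E, B7=T
input #8 (n=33): events B1->F, B2->T, B3->T, B5->E, B4->F, B7->F; covers B1=F, B2=T, B3=T, B4=F, B5=E, B7=F
input #9 (n=13): events B1->F, B2->T, B3->F, B5->E, B4->F, B7->T; covers B1=F, B2=T, B3=F, B4=F, B5=E, B7=T
the full pool covers 8 outcomes: B1=F, B2=T, B3=T, B3=F, B4=F, B5=E, B7=T, B7=F
no size-1 subset reaches all 8 outcomes (best union: 6/8)
at size 2, {1, 8} reaches all 8 outcomes; every lexicographically earlier size-2 subset fails

Answer: 2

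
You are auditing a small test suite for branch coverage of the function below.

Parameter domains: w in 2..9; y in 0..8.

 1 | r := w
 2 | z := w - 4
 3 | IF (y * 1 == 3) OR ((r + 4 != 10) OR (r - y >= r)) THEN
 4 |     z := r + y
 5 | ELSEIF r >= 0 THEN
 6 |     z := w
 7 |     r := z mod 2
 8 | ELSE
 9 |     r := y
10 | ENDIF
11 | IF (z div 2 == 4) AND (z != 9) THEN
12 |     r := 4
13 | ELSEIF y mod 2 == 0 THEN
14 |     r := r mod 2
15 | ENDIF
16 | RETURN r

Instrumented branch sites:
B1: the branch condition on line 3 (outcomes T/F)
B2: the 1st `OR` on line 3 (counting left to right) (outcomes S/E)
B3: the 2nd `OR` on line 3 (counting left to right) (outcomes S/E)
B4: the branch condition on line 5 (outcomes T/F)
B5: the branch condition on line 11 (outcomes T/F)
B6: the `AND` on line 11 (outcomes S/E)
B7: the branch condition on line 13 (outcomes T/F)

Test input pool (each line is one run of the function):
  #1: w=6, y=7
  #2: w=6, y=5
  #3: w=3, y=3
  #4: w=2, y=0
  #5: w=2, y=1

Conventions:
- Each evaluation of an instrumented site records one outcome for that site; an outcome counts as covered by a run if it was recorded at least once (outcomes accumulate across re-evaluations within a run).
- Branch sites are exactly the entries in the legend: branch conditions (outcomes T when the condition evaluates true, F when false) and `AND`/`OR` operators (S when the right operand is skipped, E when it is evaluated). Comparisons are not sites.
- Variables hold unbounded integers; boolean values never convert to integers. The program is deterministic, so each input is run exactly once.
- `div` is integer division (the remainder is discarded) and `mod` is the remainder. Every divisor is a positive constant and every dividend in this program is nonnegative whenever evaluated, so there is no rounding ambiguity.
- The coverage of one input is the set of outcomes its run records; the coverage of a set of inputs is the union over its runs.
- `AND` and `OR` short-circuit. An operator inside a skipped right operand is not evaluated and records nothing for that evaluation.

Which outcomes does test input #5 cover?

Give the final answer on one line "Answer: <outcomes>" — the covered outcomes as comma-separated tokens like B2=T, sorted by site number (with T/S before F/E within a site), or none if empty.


Running input #5 (w=2, y=1), event by event:
  B2->E, B3->S, B1->T, B6->S, B5->F, B7->F
deduplicating events, the covered set is: B1=T, B2=E, B3=S, B5=F, B6=S, B7=F
Answer: B1=T, B2=E, B3=S, B5=F, B6=S, B7=F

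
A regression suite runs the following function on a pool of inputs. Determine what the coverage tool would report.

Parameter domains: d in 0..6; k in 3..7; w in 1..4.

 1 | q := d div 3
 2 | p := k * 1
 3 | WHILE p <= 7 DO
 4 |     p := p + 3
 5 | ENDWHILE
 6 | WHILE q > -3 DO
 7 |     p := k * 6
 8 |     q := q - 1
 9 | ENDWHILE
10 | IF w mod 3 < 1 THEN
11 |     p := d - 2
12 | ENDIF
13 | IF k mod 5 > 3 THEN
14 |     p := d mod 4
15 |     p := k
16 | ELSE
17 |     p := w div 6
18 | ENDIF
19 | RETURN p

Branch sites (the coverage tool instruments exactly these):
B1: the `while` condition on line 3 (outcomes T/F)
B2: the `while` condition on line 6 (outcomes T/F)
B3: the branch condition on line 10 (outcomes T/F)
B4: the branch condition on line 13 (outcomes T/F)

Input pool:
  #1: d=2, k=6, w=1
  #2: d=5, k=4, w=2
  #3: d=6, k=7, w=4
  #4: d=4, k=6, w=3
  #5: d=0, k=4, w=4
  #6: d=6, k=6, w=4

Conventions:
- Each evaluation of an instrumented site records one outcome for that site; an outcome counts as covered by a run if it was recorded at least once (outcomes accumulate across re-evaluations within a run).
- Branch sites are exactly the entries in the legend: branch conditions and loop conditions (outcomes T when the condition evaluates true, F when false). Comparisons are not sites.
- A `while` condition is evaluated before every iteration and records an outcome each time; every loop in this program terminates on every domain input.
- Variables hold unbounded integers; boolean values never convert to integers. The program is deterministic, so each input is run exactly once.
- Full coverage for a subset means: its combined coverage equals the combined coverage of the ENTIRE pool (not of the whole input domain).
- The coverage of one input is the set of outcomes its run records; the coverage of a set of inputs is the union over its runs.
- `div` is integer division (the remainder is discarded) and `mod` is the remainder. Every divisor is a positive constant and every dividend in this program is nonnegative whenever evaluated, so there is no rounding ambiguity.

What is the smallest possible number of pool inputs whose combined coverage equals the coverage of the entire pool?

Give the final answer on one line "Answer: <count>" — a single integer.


run #1 (d=2, k=6, w=1) runs B1->T, B1->F, B2->T, B2->T, B2->T, B2->F, B3->F, B4->F; records B1=T, B1=F, B2=T, B2=F, B3=F, B4=F
run #2 (d=5, k=4, w=2) runs B1->T, B1->T, B1->F, B2->T, B2->T, B2->T, B2->T, B2->F, B3->F, B4->T; records B1=T, B1=F, B2=T, B2=F, B3=F, B4=T
run #3 (d=6, k=7, w=4) runs B1->T, B1->F, B2->T, B2->T, B2->T, B2->T, B2->T, B2->F, B3->F, B4->F; records B1=T, B1=F, B2=T, B2=F, B3=F, B4=F
run #4 (d=4, k=6, w=3) runs B1->T, B1->F, B2->T, B2->T, B2->T, B2->T, B2->F, B3->T, B4->F; records B1=T, B1=F, B2=T, B2=F, B3=T, B4=F
run #5 (d=0, k=4, w=4) runs B1->T, B1->T, B1->F, B2->T, B2->T, B2->T, B2->F, B3->F, B4->T; records B1=T, B1=F, B2=T, B2=F, B3=F, B4=T
run #6 (d=6, k=6, w=4) runs B1->T, B1->F, B2->T, B2->T, B2->T, B2->T, B2->T, B2->F, B3->F, B4->F; records B1=T, B1=F, B2=T, B2=F, B3=F, B4=F
the full pool covers 8 outcomes: B1=T, B1=F, B2=T, B2=F, B3=T, B3=F, B4=T, B4=F
size 1 is not enough: best union over all size-1 subsets is 6/8
size 2: inputs {2, 4} cover all 8 outcomes, and no lexicographically smaller subset of this size does
Answer: 2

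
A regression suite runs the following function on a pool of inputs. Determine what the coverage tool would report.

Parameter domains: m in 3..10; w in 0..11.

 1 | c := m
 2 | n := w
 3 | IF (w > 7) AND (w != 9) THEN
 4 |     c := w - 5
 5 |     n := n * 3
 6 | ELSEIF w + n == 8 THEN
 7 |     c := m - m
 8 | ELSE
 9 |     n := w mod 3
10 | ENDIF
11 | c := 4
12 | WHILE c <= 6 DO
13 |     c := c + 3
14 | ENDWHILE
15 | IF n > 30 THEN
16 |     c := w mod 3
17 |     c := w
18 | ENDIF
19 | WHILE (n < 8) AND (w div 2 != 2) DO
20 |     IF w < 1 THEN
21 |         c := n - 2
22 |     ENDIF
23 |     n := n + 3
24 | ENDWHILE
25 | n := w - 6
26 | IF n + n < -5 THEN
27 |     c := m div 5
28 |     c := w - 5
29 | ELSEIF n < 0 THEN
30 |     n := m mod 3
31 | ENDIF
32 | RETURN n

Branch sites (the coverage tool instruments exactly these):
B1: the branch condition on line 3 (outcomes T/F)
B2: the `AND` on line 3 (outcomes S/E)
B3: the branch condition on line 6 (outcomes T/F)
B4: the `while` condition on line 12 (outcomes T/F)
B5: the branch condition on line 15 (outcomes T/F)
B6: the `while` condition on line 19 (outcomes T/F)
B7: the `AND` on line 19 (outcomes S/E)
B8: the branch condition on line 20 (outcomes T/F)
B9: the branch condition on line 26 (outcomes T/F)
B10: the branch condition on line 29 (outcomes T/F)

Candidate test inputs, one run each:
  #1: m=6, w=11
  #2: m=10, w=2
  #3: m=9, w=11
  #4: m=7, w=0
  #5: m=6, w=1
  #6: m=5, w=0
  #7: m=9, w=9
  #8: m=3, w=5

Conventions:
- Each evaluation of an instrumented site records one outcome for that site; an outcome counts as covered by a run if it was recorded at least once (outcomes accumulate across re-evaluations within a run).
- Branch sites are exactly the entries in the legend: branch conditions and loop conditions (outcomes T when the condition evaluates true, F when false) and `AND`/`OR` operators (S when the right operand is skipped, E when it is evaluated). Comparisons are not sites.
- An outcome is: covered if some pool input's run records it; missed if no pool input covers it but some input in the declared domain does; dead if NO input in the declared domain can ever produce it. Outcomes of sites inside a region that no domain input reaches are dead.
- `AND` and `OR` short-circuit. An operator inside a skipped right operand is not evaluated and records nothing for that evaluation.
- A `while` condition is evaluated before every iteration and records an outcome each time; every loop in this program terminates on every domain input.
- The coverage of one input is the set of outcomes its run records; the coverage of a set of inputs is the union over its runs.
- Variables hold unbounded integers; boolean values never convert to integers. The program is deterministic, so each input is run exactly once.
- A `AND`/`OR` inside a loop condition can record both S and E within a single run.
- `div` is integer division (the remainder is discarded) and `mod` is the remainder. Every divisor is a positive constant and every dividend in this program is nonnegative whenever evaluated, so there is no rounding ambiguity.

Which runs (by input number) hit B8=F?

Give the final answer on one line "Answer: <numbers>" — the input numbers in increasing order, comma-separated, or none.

input #1 (m=6, w=11): does not record B8=F
input #2 (m=10, w=2): records B8=F
input #3 (m=9, w=11): does not record B8=F
input #4 (m=7, w=0): does not record B8=F
input #5 (m=6, w=1): records B8=F
input #6 (m=5, w=0): does not record B8=F
input #7 (m=9, w=9): records B8=F
input #8 (m=3, w=5): does not record B8=F

Answer: 2, 5, 7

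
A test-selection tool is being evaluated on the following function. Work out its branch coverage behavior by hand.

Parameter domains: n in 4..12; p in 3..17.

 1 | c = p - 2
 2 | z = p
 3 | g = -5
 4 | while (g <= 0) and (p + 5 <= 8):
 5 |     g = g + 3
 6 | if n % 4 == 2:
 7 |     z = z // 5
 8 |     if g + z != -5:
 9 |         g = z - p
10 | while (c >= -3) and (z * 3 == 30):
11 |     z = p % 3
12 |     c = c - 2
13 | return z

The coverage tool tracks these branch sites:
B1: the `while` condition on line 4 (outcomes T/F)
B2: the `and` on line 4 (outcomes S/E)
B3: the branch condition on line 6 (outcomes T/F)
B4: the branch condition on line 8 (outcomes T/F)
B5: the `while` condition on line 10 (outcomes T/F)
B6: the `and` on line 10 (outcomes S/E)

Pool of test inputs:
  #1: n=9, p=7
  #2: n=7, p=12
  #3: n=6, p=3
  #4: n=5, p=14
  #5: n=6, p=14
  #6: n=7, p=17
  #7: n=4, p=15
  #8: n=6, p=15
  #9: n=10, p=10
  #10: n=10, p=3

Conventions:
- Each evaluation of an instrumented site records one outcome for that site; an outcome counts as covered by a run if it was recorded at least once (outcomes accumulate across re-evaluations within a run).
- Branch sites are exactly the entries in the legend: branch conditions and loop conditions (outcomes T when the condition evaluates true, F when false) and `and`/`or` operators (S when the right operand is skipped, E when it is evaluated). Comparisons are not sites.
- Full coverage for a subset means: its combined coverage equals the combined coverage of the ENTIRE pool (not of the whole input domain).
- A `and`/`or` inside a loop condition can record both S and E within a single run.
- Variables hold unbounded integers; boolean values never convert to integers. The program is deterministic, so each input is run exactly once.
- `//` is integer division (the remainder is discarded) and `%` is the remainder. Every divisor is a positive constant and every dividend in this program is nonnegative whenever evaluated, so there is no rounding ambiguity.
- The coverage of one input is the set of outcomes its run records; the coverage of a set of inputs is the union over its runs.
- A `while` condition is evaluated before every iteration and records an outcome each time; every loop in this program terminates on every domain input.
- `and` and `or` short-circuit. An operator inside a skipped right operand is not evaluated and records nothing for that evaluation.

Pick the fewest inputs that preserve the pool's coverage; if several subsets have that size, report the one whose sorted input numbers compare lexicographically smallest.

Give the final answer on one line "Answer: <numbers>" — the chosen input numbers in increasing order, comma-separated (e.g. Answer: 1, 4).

input #1 (n=9, p=7): events B2->E, B1->F, B3->F, B6->E, B5->F; covers B1=F, B2=E, B3=F, B5=F, B6=E
input #2 (n=7, p=12): events B2->E, B1->F, B3->F, B6->E, B5->F; covers B1=F, B2=E, B3=F, B5=F, B6=E
input #3 (n=6, p=3): events B2->E, B1->T, B2->E, B1->T, B2->S, B1->F, B3->T, B4->T, B6->E, B5->F; covers B1=T, B1=F, B2=S, B2=E, B3=T, B4=T, B5=F, B6=E
input #4 (n=5, p=14): events B2->E, B1->F, B3->F, B6->E, B5->F; covers B1=F, B2=E, B3=F, B5=F, B6=E
input #5 (n=6, p=14): events B2->E, B1->F, B3->T, B4->T, B6->E, B5->F; covers B1=F, B2=E, B3=T, B4=T, B5=F, B6=E
input #6 (n=7, p=17): events B2->E, B1->F, B3->F, B6->E, B5->F; covers B1=F, B2=E, B3=F, B5=F, B6=E
input #7 (n=4, p=15): events B2->E, B1->F, B3->F, B6->E, B5->F; covers B1=F, B2=E, B3=F, B5=F, B6=E
input #8 (n=6, p=15): events B2->E, B1->F, B3->T, B4->T, B6->E, B5->F; covers B1=F, B2=E, B3=T, B4=T, B5=F, B6=E
input #9 (n=10, p=10): events B2->E, B1->F, B3->T, B4->T, B6->E, B5->F; covers B1=F, B2=E, B3=T, B4=T, B5=F, B6=E
input #10 (n=10, p=3): events B2->E, B1->T, B2->E, B1->T, B2->S, B1->F, B3->T, B4->T, B6->E, B5->F; covers B1=T, B1=F, B2=S, B2=E, B3=T, B4=T, B5=F, B6=E
together the pool reaches 9 outcomes: B1=T, B1=F, B2=S, B2=E, B3=T, B3=F, B4=T, B5=F, B6=E
every size-1 subset falls short of the 9 outcomes (best: 8/9)
at size 2, {1, 3} reaches all 9 outcomes; every lexicographically earlier size-2 subset fails

Answer: 1, 3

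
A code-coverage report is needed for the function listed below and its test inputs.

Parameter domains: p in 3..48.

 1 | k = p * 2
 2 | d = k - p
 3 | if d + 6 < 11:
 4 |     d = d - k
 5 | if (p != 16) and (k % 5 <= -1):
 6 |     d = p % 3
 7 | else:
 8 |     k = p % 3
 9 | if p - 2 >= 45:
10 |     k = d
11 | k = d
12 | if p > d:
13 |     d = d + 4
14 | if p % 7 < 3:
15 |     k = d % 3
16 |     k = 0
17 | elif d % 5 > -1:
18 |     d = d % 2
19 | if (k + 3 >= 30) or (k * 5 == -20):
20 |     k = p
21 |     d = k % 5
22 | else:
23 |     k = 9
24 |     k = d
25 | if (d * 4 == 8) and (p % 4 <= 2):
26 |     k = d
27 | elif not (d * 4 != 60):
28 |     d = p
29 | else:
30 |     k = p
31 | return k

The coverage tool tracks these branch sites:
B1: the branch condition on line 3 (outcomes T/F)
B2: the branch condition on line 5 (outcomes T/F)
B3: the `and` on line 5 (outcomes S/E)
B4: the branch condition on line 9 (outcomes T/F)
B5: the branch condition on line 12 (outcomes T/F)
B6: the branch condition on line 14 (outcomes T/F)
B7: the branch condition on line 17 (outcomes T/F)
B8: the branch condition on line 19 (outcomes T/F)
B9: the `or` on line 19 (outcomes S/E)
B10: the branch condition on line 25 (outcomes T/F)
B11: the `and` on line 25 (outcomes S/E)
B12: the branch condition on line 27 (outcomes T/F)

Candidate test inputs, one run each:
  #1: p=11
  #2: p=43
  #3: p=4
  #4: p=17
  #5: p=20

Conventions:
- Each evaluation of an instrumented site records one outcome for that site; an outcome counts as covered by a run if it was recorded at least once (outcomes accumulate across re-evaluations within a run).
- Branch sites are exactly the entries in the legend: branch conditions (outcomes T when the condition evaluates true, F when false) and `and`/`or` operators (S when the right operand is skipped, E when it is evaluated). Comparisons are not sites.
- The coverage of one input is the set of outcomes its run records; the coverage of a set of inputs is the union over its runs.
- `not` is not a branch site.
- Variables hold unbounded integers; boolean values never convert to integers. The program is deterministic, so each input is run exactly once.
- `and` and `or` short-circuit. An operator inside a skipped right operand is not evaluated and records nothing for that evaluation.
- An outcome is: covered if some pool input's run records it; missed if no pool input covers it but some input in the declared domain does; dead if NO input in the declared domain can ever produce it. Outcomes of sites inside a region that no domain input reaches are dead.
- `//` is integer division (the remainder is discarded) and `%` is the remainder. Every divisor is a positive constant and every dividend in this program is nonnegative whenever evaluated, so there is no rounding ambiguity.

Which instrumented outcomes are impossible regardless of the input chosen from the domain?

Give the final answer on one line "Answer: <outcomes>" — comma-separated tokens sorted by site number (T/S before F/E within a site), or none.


exhaustive pass over the 46-input domain:
  B2=T: never recorded by any domain input -> dead
  B7=F: never recorded by any domain input -> dead
  reachable outcomes have witnesses, e.g. B1=T (e.g. p=3), B1=F (e.g. p=5), B2=F (e.g. p=3), B3=S (e.g. p=16)
Answer: B2=T, B7=F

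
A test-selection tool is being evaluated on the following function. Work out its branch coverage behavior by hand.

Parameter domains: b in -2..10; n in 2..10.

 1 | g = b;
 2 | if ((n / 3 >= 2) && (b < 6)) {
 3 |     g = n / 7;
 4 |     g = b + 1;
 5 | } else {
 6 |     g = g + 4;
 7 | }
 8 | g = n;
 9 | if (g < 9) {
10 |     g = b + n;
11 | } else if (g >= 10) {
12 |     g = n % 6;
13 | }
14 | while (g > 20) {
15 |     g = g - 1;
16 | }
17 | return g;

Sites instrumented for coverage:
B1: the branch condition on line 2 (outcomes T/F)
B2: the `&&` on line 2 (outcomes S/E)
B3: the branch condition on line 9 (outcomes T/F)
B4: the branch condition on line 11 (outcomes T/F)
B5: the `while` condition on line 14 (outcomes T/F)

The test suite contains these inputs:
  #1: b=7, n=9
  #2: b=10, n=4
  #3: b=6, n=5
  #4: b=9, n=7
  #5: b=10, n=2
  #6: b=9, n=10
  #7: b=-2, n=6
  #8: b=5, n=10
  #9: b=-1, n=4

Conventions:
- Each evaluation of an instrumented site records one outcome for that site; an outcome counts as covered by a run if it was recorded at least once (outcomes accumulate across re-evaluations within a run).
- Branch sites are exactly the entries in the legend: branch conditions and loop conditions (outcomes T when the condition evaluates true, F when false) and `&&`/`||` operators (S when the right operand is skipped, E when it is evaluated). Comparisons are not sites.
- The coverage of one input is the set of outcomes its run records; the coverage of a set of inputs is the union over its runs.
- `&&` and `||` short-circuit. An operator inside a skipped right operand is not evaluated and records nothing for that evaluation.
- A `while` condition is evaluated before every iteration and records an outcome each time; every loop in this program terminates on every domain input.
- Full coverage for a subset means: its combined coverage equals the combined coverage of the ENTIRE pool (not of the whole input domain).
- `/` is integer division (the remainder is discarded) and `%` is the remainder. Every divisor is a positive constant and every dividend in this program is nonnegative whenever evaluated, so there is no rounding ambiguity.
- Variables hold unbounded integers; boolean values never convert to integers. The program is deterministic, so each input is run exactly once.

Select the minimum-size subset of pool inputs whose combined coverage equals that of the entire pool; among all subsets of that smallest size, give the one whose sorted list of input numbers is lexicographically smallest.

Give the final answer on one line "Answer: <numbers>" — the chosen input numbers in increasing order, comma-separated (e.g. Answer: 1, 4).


test 1 (b=7, n=9) fires B2->E, B1->F, B3->F, B4->F, B5->F; hits B1=F, B2=E, B3=F, B4=F, B5=F
test 2 (b=10, n=4) fires B2->S, B1->F, B3->T, B5->F; hits B1=F, B2=S, B3=T, B5=F
test 3 (b=6, n=5) fires B2->S, B1->F, B3->T, B5->F; hits B1=F, B2=S, B3=T, B5=F
test 4 (b=9, n=7) fires B2->E, B1->F, B3->T, B5->F; hits B1=F, B2=E, B3=T, B5=F
test 5 (b=10, n=2) fires B2->S, B1->F, B3->T, B5->F; hits B1=F, B2=S, B3=T, B5=F
test 6 (b=9, n=10) fires B2->E, B1->F, B3->F, B4->T, B5->F; hits B1=F, B2=E, B3=F, B4=T, B5=F
test 7 (b=-2, n=6) fires B2->E, B1->T, B3->T, B5->F; hits B1=T, B2=E, B3=T, B5=F
test 8 (b=5, n=10) fires B2->E, B1->T, B3->F, B4->T, B5->F; hits B1=T, B2=E, B3=F, B4=T, B5=F
test 9 (b=-1, n=4) fires B2->S, B1->F, B3->T, B5->F; hits B1=F, B2=S, B3=T, B5=F
union over all inputs: B1=T, B1=F, B2=S, B2=E, B3=T, B3=F, B4=T, B4=F, B5=F (9 outcomes)
checked all size-1 subsets: none covers 9 outcomes (max 5/9)
checked all size-2 subsets: none covers 9 outcomes (max 8/9)
inputs {1, 2, 8} (size 3) cover everything; no size-3 subset with a lexicographically smaller index list covers all 9
Answer: 1, 2, 8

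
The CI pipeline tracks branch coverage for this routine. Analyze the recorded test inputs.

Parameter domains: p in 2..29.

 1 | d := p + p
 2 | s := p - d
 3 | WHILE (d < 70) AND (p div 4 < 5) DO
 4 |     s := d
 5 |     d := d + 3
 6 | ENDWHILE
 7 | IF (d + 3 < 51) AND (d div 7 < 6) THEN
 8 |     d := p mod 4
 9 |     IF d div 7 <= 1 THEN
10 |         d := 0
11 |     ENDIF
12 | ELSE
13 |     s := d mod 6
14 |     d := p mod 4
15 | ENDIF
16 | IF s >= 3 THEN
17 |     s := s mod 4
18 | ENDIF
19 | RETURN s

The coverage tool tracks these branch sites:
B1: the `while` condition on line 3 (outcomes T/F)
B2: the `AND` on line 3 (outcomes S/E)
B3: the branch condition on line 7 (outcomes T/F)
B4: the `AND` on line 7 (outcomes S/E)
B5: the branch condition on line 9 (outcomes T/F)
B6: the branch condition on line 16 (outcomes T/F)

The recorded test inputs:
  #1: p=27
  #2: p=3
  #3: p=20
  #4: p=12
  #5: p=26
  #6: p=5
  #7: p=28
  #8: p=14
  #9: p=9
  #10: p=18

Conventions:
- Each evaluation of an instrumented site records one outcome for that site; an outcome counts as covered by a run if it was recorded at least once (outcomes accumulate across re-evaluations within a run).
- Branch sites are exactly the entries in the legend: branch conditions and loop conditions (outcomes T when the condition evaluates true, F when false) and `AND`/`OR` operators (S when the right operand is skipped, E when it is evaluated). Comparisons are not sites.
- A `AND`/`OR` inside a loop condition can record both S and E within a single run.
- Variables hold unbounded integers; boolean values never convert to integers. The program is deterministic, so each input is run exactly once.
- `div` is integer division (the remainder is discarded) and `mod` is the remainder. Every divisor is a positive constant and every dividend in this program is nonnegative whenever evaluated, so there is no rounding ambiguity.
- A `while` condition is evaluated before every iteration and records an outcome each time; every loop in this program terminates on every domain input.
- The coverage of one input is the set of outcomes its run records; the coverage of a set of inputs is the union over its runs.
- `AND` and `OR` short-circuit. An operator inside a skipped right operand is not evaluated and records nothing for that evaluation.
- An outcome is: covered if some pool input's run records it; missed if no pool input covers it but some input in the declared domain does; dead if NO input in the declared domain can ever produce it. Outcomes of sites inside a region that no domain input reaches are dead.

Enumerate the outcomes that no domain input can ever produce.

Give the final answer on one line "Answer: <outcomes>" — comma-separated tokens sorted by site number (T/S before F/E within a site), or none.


sweeping the full domain (28 inputs) for each outcome:
  B5=F: no domain input ever produces it -> dead
  reachable outcomes have witnesses, e.g. B1=T (e.g. p=2), B1=F (e.g. p=2), B2=S (e.g. p=2), B2=E (e.g. p=2)
Answer: B5=F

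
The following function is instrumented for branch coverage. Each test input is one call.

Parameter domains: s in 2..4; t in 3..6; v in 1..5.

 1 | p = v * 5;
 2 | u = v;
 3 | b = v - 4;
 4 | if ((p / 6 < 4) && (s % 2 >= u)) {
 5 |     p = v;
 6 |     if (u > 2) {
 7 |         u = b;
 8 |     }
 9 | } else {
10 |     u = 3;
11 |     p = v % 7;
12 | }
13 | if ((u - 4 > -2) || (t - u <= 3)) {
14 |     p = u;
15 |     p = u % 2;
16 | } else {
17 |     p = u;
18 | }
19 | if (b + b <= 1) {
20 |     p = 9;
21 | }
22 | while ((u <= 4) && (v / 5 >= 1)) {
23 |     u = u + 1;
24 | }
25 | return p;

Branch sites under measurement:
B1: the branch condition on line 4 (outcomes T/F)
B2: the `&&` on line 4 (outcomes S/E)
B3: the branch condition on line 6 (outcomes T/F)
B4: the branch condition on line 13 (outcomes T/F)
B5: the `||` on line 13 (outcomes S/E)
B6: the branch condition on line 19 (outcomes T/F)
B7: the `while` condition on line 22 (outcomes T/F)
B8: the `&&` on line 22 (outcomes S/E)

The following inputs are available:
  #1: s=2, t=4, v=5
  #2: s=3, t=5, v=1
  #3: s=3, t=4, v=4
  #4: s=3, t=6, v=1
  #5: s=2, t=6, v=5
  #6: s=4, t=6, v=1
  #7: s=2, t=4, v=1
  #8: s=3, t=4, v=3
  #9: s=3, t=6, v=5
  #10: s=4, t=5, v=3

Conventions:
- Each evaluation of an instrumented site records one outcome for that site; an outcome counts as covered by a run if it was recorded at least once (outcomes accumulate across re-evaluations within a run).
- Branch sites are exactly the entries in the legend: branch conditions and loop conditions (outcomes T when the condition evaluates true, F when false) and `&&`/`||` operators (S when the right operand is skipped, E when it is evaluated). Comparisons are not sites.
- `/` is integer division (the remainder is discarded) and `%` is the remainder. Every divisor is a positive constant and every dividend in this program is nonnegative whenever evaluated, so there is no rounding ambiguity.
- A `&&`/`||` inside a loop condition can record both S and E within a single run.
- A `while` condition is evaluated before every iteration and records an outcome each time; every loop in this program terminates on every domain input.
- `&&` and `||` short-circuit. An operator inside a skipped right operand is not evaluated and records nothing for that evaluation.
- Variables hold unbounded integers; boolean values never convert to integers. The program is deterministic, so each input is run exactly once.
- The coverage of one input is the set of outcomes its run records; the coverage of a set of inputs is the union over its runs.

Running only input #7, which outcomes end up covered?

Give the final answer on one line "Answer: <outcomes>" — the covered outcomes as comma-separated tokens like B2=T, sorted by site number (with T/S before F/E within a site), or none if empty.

Running input #7 (s=2, t=4, v=1), event by event:
  B2->E, B1->F, B5->S, B4->T, B6->T, B8->E, B7->F
as a set, this run covers: B1=F, B2=E, B4=T, B5=S, B6=T, B7=F, B8=E

Answer: B1=F, B2=E, B4=T, B5=S, B6=T, B7=F, B8=E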